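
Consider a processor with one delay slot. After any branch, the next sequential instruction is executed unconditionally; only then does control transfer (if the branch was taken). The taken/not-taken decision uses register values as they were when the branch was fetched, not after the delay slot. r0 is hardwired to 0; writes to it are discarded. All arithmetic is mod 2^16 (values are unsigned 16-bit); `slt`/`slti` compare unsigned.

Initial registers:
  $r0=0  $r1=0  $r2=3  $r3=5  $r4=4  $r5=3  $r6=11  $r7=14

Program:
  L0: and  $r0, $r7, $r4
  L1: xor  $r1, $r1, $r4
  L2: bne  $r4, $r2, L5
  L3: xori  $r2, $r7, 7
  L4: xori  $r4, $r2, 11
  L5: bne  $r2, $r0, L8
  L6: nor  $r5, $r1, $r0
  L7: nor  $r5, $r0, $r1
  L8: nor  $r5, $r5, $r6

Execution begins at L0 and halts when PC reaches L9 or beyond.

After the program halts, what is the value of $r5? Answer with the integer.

  step pc=0: and  $r0, $r7, $r4  regs=(0,0,3,5,4,3,11,14)
  step pc=1: xor  $r1, $r1, $r4  regs=(0,4,3,5,4,3,11,14)
  step pc=2: bne  $r4, $r2, L5  cond=T  regs=(0,4,3,5,4,3,11,14)
  step pc=3: xori  $r2, $r7, 7  regs=(0,4,9,5,4,3,11,14)
  step pc=5: bne  $r2, $r0, L8  cond=T  regs=(0,4,9,5,4,3,11,14)
  step pc=6: nor  $r5, $r1, $r0  regs=(0,4,9,5,4,65531,11,14)
  step pc=8: nor  $r5, $r5, $r6  regs=(0,4,9,5,4,4,11,14)

4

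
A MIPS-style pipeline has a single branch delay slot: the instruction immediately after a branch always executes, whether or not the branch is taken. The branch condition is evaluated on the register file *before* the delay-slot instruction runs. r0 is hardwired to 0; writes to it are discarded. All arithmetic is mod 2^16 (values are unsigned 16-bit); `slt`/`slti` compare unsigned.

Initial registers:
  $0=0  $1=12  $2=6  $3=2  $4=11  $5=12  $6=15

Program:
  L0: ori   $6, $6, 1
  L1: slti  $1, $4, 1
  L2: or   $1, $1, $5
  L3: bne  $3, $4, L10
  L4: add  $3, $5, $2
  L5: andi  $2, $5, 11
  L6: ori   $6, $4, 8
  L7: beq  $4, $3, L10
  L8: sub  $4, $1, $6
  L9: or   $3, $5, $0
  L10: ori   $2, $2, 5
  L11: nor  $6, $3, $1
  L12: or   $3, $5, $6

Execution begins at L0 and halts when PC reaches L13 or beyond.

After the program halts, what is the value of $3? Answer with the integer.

65517

  step pc=0: ori   $6, $6, 1  regs=(0,12,6,2,11,12,15)
  step pc=1: slti  $1, $4, 1  regs=(0,0,6,2,11,12,15)
  step pc=2: or   $1, $1, $5  regs=(0,12,6,2,11,12,15)
  step pc=3: bne  $3, $4, L10  cond=T  regs=(0,12,6,2,11,12,15)
  step pc=4: add  $3, $5, $2  regs=(0,12,6,18,11,12,15)
  step pc=10: ori   $2, $2, 5  regs=(0,12,7,18,11,12,15)
  step pc=11: nor  $6, $3, $1  regs=(0,12,7,18,11,12,65505)
  step pc=12: or   $3, $5, $6  regs=(0,12,7,65517,11,12,65505)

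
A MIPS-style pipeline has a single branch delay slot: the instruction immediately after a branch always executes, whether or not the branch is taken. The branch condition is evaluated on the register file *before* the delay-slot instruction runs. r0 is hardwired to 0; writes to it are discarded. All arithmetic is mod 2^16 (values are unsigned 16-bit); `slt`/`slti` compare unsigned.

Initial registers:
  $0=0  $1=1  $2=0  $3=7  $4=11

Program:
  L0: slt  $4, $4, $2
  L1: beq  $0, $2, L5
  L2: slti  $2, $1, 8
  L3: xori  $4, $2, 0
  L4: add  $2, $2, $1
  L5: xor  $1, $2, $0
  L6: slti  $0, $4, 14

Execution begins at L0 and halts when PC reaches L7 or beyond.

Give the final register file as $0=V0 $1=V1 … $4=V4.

#0 slt  $4, $4, $2 ; 0/1/0/7/0
#1 beq  $0, $2, L5 ; 0/1/0/7/0 ; →target
#2 slti  $2, $1, 8 ; 0/1/1/7/0
#5 xor  $1, $2, $0 ; 0/1/1/7/0
#6 slti  $0, $4, 14 ; 0/1/1/7/0

$0=0 $1=1 $2=1 $3=7 $4=0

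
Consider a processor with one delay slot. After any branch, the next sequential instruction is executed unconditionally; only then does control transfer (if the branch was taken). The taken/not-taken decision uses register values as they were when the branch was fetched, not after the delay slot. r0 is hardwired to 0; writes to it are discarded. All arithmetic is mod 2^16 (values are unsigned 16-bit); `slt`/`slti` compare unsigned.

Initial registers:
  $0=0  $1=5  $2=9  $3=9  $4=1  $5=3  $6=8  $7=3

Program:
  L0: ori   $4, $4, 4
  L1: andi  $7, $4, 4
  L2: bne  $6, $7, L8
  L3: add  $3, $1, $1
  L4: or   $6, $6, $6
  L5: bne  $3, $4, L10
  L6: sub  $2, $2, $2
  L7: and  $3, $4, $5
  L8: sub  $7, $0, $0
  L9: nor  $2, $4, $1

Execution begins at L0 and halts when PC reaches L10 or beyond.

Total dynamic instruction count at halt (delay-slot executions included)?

  step pc=0: ori   $4, $4, 4  regs=(0,5,9,9,5,3,8,3)
  step pc=1: andi  $7, $4, 4  regs=(0,5,9,9,5,3,8,4)
  step pc=2: bne  $6, $7, L8  cond=T  regs=(0,5,9,9,5,3,8,4)
  step pc=3: add  $3, $1, $1  regs=(0,5,9,10,5,3,8,4)
  step pc=8: sub  $7, $0, $0  regs=(0,5,9,10,5,3,8,0)
  step pc=9: nor  $2, $4, $1  regs=(0,5,65530,10,5,3,8,0)

6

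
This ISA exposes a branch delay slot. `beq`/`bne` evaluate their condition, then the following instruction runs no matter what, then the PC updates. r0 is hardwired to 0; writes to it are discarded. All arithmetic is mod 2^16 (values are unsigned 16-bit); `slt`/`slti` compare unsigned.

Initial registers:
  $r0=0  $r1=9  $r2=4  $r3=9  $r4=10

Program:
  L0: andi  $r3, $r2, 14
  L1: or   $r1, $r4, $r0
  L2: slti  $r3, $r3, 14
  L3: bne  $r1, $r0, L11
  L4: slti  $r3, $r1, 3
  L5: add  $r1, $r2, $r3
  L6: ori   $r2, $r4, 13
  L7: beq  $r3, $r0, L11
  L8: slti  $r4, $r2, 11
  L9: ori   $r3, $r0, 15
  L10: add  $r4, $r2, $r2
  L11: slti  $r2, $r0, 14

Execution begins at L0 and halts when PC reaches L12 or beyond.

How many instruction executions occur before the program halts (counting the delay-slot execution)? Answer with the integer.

#0 andi  $r3, $r2, 14 ; 0/9/4/4/10
#1 or   $r1, $r4, $r0 ; 0/10/4/4/10
#2 slti  $r3, $r3, 14 ; 0/10/4/1/10
#3 bne  $r1, $r0, L11 ; 0/10/4/1/10 ; →target
#4 slti  $r3, $r1, 3 ; 0/10/4/0/10
#11 slti  $r2, $r0, 14 ; 0/10/1/0/10

6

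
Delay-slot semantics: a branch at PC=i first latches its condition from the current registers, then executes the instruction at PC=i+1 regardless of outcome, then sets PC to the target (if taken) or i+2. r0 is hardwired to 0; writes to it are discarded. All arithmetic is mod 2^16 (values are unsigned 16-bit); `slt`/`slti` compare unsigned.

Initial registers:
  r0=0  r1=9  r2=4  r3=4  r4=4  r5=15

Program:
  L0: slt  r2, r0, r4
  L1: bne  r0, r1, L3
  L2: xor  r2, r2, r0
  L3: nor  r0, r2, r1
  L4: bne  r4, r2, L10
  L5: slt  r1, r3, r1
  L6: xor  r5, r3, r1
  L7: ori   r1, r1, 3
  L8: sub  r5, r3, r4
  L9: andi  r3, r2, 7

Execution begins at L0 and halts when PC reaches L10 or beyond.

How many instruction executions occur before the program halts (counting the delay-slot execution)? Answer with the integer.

6

[0] slt  r2, r0, r4  →  {r0:0, r1:9, r2:1, r3:4, r4:4, r5:15}
[1] bne  r0, r1, L3  →  {r0:0, r1:9, r2:1, r3:4, r4:4, r5:15}  ⟨branch taken⟩
[2] xor  r2, r2, r0  →  {r0:0, r1:9, r2:1, r3:4, r4:4, r5:15}
[3] nor  r0, r2, r1  →  {r0:0, r1:9, r2:1, r3:4, r4:4, r5:15}
[4] bne  r4, r2, L10  →  {r0:0, r1:9, r2:1, r3:4, r4:4, r5:15}  ⟨branch taken⟩
[5] slt  r1, r3, r1  →  {r0:0, r1:1, r2:1, r3:4, r4:4, r5:15}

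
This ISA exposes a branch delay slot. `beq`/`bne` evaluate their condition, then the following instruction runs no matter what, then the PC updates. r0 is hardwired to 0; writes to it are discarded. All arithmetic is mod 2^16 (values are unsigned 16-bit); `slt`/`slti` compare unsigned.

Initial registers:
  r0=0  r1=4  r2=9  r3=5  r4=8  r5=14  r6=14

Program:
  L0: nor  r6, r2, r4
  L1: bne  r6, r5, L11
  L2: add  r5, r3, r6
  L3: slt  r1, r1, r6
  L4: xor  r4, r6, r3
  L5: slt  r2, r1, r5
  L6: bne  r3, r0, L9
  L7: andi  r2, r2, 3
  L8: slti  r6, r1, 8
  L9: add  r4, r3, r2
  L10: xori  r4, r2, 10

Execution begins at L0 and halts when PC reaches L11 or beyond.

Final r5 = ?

65531

  step pc=0: nor  r6, r2, r4  regs=(0,4,9,5,8,14,65526)
  step pc=1: bne  r6, r5, L11  cond=T  regs=(0,4,9,5,8,14,65526)
  step pc=2: add  r5, r3, r6  regs=(0,4,9,5,8,65531,65526)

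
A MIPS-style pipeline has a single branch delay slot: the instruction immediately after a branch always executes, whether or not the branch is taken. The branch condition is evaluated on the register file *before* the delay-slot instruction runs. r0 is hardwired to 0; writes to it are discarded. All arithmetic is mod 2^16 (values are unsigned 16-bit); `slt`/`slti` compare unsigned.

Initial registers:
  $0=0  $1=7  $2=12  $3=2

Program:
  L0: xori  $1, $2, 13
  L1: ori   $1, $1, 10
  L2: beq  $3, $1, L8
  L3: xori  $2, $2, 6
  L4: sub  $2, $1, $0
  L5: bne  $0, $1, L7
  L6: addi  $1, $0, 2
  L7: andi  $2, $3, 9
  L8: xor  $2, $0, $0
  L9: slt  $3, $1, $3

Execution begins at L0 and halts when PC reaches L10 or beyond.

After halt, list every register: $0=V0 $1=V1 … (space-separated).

$0=0 $1=2 $2=0 $3=0

#0 xori  $1, $2, 13 ; 0/1/12/2
#1 ori   $1, $1, 10 ; 0/11/12/2
#2 beq  $3, $1, L8 ; 0/11/12/2 ; →fallthru
#3 xori  $2, $2, 6 ; 0/11/10/2
#4 sub  $2, $1, $0 ; 0/11/11/2
#5 bne  $0, $1, L7 ; 0/11/11/2 ; →target
#6 addi  $1, $0, 2 ; 0/2/11/2
#7 andi  $2, $3, 9 ; 0/2/0/2
#8 xor  $2, $0, $0 ; 0/2/0/2
#9 slt  $3, $1, $3 ; 0/2/0/0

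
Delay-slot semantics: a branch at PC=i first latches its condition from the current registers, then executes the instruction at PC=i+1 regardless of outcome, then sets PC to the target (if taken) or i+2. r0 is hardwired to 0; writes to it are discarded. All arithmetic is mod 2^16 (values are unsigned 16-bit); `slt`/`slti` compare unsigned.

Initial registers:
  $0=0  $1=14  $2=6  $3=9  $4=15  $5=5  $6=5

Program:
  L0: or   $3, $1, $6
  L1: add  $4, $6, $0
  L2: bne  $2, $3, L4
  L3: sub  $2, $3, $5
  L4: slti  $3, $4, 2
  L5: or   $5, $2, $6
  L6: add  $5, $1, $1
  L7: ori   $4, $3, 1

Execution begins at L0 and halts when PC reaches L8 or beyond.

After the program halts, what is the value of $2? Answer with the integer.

PC=0  or   $3, $1, $6        | $0=0 $1=14 $2=6 $3=15 $4=15 $5=5 $6=5
PC=1  add  $4, $6, $0        | $0=0 $1=14 $2=6 $3=15 $4=5 $5=5 $6=5
PC=2  bne  $2, $3, L4        | $0=0 $1=14 $2=6 $3=15 $4=5 $5=5 $6=5  [TAKEN]
PC=3  sub  $2, $3, $5        | $0=0 $1=14 $2=10 $3=15 $4=5 $5=5 $6=5
PC=4  slti  $3, $4, 2        | $0=0 $1=14 $2=10 $3=0 $4=5 $5=5 $6=5
PC=5  or   $5, $2, $6        | $0=0 $1=14 $2=10 $3=0 $4=5 $5=15 $6=5
PC=6  add  $5, $1, $1        | $0=0 $1=14 $2=10 $3=0 $4=5 $5=28 $6=5
PC=7  ori   $4, $3, 1        | $0=0 $1=14 $2=10 $3=0 $4=1 $5=28 $6=5

10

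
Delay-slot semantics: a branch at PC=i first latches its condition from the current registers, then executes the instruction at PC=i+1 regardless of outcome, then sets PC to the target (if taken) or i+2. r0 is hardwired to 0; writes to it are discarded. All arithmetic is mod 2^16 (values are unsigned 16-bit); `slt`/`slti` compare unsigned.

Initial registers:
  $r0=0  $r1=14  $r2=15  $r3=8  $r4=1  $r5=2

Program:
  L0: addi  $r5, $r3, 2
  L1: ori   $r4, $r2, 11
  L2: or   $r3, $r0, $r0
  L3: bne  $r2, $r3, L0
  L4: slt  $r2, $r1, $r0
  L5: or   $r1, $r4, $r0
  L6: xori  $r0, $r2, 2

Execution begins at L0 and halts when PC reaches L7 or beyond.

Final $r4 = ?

PC=0  addi  $r5, $r3, 2      | $r0=0 $r1=14 $r2=15 $r3=8 $r4=1 $r5=10
PC=1  ori   $r4, $r2, 11     | $r0=0 $r1=14 $r2=15 $r3=8 $r4=15 $r5=10
PC=2  or   $r3, $r0, $r0     | $r0=0 $r1=14 $r2=15 $r3=0 $r4=15 $r5=10
PC=3  bne  $r2, $r3, L0      | $r0=0 $r1=14 $r2=15 $r3=0 $r4=15 $r5=10  [TAKEN]
PC=4  slt  $r2, $r1, $r0     | $r0=0 $r1=14 $r2=0 $r3=0 $r4=15 $r5=10
PC=0  addi  $r5, $r3, 2      | $r0=0 $r1=14 $r2=0 $r3=0 $r4=15 $r5=2
PC=1  ori   $r4, $r2, 11     | $r0=0 $r1=14 $r2=0 $r3=0 $r4=11 $r5=2
PC=2  or   $r3, $r0, $r0     | $r0=0 $r1=14 $r2=0 $r3=0 $r4=11 $r5=2
PC=3  bne  $r2, $r3, L0      | $r0=0 $r1=14 $r2=0 $r3=0 $r4=11 $r5=2  [not taken]
PC=4  slt  $r2, $r1, $r0     | $r0=0 $r1=14 $r2=0 $r3=0 $r4=11 $r5=2
PC=5  or   $r1, $r4, $r0     | $r0=0 $r1=11 $r2=0 $r3=0 $r4=11 $r5=2
PC=6  xori  $r0, $r2, 2      | $r0=0 $r1=11 $r2=0 $r3=0 $r4=11 $r5=2

11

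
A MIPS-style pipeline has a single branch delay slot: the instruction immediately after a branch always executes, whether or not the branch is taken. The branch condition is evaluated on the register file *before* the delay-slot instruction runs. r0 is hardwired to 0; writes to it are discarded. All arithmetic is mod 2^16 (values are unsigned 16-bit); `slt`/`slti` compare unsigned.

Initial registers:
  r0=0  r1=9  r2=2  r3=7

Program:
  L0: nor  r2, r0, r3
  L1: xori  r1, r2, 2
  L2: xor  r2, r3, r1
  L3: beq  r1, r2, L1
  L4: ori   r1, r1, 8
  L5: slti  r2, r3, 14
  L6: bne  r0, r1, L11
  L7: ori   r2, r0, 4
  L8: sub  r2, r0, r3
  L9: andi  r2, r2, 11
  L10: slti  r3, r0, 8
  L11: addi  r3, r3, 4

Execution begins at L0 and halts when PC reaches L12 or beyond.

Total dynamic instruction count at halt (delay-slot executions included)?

#0 nor  r2, r0, r3 ; 0/9/65528/7
#1 xori  r1, r2, 2 ; 0/65530/65528/7
#2 xor  r2, r3, r1 ; 0/65530/65533/7
#3 beq  r1, r2, L1 ; 0/65530/65533/7 ; →fallthru
#4 ori   r1, r1, 8 ; 0/65530/65533/7
#5 slti  r2, r3, 14 ; 0/65530/1/7
#6 bne  r0, r1, L11 ; 0/65530/1/7 ; →target
#7 ori   r2, r0, 4 ; 0/65530/4/7
#11 addi  r3, r3, 4 ; 0/65530/4/11

9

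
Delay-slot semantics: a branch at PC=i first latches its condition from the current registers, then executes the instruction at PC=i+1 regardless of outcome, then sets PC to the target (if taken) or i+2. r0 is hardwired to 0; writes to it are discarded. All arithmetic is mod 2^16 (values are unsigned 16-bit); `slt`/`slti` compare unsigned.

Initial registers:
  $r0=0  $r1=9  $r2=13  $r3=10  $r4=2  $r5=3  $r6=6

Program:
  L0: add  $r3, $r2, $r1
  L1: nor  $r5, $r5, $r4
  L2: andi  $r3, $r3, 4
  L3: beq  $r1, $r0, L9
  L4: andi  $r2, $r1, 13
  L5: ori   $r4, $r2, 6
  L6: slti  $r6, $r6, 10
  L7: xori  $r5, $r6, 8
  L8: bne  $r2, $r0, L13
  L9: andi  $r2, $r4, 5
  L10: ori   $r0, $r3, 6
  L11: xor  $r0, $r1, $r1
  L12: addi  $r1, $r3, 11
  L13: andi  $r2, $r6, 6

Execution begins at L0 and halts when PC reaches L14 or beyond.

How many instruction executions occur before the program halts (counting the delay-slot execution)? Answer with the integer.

11

PC=0  add  $r3, $r2, $r1     | $r0=0 $r1=9 $r2=13 $r3=22 $r4=2 $r5=3 $r6=6
PC=1  nor  $r5, $r5, $r4     | $r0=0 $r1=9 $r2=13 $r3=22 $r4=2 $r5=65532 $r6=6
PC=2  andi  $r3, $r3, 4      | $r0=0 $r1=9 $r2=13 $r3=4 $r4=2 $r5=65532 $r6=6
PC=3  beq  $r1, $r0, L9      | $r0=0 $r1=9 $r2=13 $r3=4 $r4=2 $r5=65532 $r6=6  [not taken]
PC=4  andi  $r2, $r1, 13     | $r0=0 $r1=9 $r2=9 $r3=4 $r4=2 $r5=65532 $r6=6
PC=5  ori   $r4, $r2, 6      | $r0=0 $r1=9 $r2=9 $r3=4 $r4=15 $r5=65532 $r6=6
PC=6  slti  $r6, $r6, 10     | $r0=0 $r1=9 $r2=9 $r3=4 $r4=15 $r5=65532 $r6=1
PC=7  xori  $r5, $r6, 8      | $r0=0 $r1=9 $r2=9 $r3=4 $r4=15 $r5=9 $r6=1
PC=8  bne  $r2, $r0, L13     | $r0=0 $r1=9 $r2=9 $r3=4 $r4=15 $r5=9 $r6=1  [TAKEN]
PC=9  andi  $r2, $r4, 5      | $r0=0 $r1=9 $r2=5 $r3=4 $r4=15 $r5=9 $r6=1
PC=13 andi  $r2, $r6, 6      | $r0=0 $r1=9 $r2=0 $r3=4 $r4=15 $r5=9 $r6=1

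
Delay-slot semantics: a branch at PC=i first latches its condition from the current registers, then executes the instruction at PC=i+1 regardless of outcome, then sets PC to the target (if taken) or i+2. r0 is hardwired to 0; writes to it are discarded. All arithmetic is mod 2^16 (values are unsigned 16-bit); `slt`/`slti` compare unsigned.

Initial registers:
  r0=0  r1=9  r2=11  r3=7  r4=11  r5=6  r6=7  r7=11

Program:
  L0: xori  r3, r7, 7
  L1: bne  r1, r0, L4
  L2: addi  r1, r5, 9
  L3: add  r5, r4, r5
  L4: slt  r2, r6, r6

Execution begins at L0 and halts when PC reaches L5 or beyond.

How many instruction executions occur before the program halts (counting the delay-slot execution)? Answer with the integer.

4

PC=0  xori  r3, r7, 7        | r0=0 r1=9 r2=11 r3=12 r4=11 r5=6 r6=7 r7=11
PC=1  bne  r1, r0, L4        | r0=0 r1=9 r2=11 r3=12 r4=11 r5=6 r6=7 r7=11  [TAKEN]
PC=2  addi  r1, r5, 9        | r0=0 r1=15 r2=11 r3=12 r4=11 r5=6 r6=7 r7=11
PC=4  slt  r2, r6, r6        | r0=0 r1=15 r2=0 r3=12 r4=11 r5=6 r6=7 r7=11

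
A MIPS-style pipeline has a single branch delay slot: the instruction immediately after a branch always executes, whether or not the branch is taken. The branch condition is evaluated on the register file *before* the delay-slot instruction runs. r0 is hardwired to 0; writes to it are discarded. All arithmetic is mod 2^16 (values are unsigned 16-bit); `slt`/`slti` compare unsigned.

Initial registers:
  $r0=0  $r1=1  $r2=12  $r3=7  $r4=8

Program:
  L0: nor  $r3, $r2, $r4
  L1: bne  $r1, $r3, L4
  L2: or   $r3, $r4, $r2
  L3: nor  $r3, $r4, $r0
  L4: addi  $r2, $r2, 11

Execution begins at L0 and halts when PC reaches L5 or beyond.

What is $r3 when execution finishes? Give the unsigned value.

  step pc=0: nor  $r3, $r2, $r4  regs=(0,1,12,65523,8)
  step pc=1: bne  $r1, $r3, L4  cond=T  regs=(0,1,12,65523,8)
  step pc=2: or   $r3, $r4, $r2  regs=(0,1,12,12,8)
  step pc=4: addi  $r2, $r2, 11  regs=(0,1,23,12,8)

12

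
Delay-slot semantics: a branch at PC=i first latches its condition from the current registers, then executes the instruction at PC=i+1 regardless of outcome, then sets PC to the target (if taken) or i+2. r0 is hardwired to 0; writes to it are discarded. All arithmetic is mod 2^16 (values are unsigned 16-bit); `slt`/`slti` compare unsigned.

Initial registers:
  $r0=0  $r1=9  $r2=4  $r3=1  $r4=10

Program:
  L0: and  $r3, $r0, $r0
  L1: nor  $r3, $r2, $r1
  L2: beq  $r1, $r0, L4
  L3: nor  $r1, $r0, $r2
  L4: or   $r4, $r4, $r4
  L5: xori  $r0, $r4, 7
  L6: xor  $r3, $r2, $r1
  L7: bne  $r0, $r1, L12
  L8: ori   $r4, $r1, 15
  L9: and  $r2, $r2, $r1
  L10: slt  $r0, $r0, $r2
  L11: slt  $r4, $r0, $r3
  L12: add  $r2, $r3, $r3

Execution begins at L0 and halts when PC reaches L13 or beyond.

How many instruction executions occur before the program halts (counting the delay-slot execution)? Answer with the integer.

#0 and  $r3, $r0, $r0 ; 0/9/4/0/10
#1 nor  $r3, $r2, $r1 ; 0/9/4/65522/10
#2 beq  $r1, $r0, L4 ; 0/9/4/65522/10 ; →fallthru
#3 nor  $r1, $r0, $r2 ; 0/65531/4/65522/10
#4 or   $r4, $r4, $r4 ; 0/65531/4/65522/10
#5 xori  $r0, $r4, 7 ; 0/65531/4/65522/10
#6 xor  $r3, $r2, $r1 ; 0/65531/4/65535/10
#7 bne  $r0, $r1, L12 ; 0/65531/4/65535/10 ; →target
#8 ori   $r4, $r1, 15 ; 0/65531/4/65535/65535
#12 add  $r2, $r3, $r3 ; 0/65531/65534/65535/65535

10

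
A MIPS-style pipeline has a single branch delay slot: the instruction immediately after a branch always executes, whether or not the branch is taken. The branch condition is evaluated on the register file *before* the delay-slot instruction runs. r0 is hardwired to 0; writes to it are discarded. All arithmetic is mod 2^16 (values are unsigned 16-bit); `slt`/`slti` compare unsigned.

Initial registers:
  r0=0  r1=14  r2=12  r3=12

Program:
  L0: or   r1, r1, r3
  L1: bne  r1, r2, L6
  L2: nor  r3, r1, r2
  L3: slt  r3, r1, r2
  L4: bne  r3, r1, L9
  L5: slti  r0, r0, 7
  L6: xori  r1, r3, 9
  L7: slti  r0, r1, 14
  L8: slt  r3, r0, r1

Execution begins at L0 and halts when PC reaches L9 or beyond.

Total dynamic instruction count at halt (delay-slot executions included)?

#0 or   r1, r1, r3 ; 0/14/12/12
#1 bne  r1, r2, L6 ; 0/14/12/12 ; →target
#2 nor  r3, r1, r2 ; 0/14/12/65521
#6 xori  r1, r3, 9 ; 0/65528/12/65521
#7 slti  r0, r1, 14 ; 0/65528/12/65521
#8 slt  r3, r0, r1 ; 0/65528/12/1

6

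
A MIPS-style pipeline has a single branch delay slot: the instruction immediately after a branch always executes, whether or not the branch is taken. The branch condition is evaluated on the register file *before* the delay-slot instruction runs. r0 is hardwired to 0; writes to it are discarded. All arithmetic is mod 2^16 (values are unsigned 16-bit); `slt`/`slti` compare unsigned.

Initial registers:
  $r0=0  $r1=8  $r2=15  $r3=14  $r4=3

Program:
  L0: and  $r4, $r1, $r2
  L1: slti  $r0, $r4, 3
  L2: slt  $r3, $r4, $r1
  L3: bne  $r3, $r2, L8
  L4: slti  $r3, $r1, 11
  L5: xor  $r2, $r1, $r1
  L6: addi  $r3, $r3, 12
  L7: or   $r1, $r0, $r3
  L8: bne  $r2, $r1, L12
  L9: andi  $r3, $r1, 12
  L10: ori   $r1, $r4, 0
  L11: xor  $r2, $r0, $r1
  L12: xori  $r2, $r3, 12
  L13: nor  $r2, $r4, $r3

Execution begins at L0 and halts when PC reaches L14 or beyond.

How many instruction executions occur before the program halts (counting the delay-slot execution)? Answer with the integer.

PC=0  and  $r4, $r1, $r2     | $r0=0 $r1=8 $r2=15 $r3=14 $r4=8
PC=1  slti  $r0, $r4, 3      | $r0=0 $r1=8 $r2=15 $r3=14 $r4=8
PC=2  slt  $r3, $r4, $r1     | $r0=0 $r1=8 $r2=15 $r3=0 $r4=8
PC=3  bne  $r3, $r2, L8      | $r0=0 $r1=8 $r2=15 $r3=0 $r4=8  [TAKEN]
PC=4  slti  $r3, $r1, 11     | $r0=0 $r1=8 $r2=15 $r3=1 $r4=8
PC=8  bne  $r2, $r1, L12     | $r0=0 $r1=8 $r2=15 $r3=1 $r4=8  [TAKEN]
PC=9  andi  $r3, $r1, 12     | $r0=0 $r1=8 $r2=15 $r3=8 $r4=8
PC=12 xori  $r2, $r3, 12     | $r0=0 $r1=8 $r2=4 $r3=8 $r4=8
PC=13 nor  $r2, $r4, $r3     | $r0=0 $r1=8 $r2=65527 $r3=8 $r4=8

9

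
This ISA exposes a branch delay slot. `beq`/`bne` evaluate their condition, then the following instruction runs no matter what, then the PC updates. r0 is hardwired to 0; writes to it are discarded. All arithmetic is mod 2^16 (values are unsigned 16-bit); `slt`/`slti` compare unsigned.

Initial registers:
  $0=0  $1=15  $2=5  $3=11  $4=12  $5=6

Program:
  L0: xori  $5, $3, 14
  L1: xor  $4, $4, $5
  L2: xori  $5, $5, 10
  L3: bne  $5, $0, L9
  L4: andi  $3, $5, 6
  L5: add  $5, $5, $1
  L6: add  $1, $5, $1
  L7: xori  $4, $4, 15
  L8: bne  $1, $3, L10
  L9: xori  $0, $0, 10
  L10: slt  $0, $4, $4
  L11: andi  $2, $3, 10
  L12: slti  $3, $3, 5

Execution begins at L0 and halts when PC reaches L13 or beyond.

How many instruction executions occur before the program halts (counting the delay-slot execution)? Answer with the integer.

PC=0  xori  $5, $3, 14       | $0=0 $1=15 $2=5 $3=11 $4=12 $5=5
PC=1  xor  $4, $4, $5        | $0=0 $1=15 $2=5 $3=11 $4=9 $5=5
PC=2  xori  $5, $5, 10       | $0=0 $1=15 $2=5 $3=11 $4=9 $5=15
PC=3  bne  $5, $0, L9        | $0=0 $1=15 $2=5 $3=11 $4=9 $5=15  [TAKEN]
PC=4  andi  $3, $5, 6        | $0=0 $1=15 $2=5 $3=6 $4=9 $5=15
PC=9  xori  $0, $0, 10       | $0=0 $1=15 $2=5 $3=6 $4=9 $5=15
PC=10 slt  $0, $4, $4        | $0=0 $1=15 $2=5 $3=6 $4=9 $5=15
PC=11 andi  $2, $3, 10       | $0=0 $1=15 $2=2 $3=6 $4=9 $5=15
PC=12 slti  $3, $3, 5        | $0=0 $1=15 $2=2 $3=0 $4=9 $5=15

9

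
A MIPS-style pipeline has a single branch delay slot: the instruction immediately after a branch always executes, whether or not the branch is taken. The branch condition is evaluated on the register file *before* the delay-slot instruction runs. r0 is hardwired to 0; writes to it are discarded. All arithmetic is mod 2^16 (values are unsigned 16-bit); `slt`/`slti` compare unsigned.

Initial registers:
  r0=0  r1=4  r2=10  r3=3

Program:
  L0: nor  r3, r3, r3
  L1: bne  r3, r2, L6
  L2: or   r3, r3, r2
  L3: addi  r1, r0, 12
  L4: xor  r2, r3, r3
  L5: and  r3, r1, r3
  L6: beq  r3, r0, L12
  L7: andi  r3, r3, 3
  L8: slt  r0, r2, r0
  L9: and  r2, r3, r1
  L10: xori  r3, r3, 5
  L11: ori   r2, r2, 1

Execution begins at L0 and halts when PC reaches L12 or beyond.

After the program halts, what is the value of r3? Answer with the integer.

7

#0 nor  r3, r3, r3 ; 0/4/10/65532
#1 bne  r3, r2, L6 ; 0/4/10/65532 ; →target
#2 or   r3, r3, r2 ; 0/4/10/65534
#6 beq  r3, r0, L12 ; 0/4/10/65534 ; →fallthru
#7 andi  r3, r3, 3 ; 0/4/10/2
#8 slt  r0, r2, r0 ; 0/4/10/2
#9 and  r2, r3, r1 ; 0/4/0/2
#10 xori  r3, r3, 5 ; 0/4/0/7
#11 ori   r2, r2, 1 ; 0/4/1/7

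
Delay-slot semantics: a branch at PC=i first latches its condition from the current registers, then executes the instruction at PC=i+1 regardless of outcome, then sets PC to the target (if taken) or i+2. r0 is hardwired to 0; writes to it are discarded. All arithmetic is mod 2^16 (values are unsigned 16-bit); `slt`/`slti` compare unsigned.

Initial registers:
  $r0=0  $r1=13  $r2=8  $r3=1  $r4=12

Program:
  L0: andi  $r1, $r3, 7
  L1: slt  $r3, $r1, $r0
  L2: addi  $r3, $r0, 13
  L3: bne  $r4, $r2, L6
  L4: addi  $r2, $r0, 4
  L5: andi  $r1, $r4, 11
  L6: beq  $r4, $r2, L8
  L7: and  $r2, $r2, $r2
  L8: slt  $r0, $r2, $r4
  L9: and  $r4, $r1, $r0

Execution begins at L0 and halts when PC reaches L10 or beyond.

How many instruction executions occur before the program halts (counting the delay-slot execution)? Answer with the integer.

9

[0] andi  $r1, $r3, 7  →  {$r0:0, $r1:1, $r2:8, $r3:1, $r4:12}
[1] slt  $r3, $r1, $r0  →  {$r0:0, $r1:1, $r2:8, $r3:0, $r4:12}
[2] addi  $r3, $r0, 13  →  {$r0:0, $r1:1, $r2:8, $r3:13, $r4:12}
[3] bne  $r4, $r2, L6  →  {$r0:0, $r1:1, $r2:8, $r3:13, $r4:12}  ⟨branch taken⟩
[4] addi  $r2, $r0, 4  →  {$r0:0, $r1:1, $r2:4, $r3:13, $r4:12}
[6] beq  $r4, $r2, L8  →  {$r0:0, $r1:1, $r2:4, $r3:13, $r4:12}  ⟨branch fallthrough⟩
[7] and  $r2, $r2, $r2  →  {$r0:0, $r1:1, $r2:4, $r3:13, $r4:12}
[8] slt  $r0, $r2, $r4  →  {$r0:0, $r1:1, $r2:4, $r3:13, $r4:12}
[9] and  $r4, $r1, $r0  →  {$r0:0, $r1:1, $r2:4, $r3:13, $r4:0}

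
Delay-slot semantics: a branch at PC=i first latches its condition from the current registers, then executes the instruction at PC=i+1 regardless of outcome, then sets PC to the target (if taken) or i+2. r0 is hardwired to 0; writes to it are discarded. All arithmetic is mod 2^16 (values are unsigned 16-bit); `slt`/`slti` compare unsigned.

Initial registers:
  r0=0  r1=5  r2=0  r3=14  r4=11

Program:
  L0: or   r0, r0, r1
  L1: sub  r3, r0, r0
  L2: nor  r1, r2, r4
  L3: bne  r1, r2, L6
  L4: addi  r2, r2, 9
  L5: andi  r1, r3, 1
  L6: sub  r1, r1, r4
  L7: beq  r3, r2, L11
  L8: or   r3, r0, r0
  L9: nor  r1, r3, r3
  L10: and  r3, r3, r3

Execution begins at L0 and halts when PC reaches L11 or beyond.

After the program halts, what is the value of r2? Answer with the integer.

  step pc=0: or   r0, r0, r1  regs=(0,5,0,14,11)
  step pc=1: sub  r3, r0, r0  regs=(0,5,0,0,11)
  step pc=2: nor  r1, r2, r4  regs=(0,65524,0,0,11)
  step pc=3: bne  r1, r2, L6  cond=T  regs=(0,65524,0,0,11)
  step pc=4: addi  r2, r2, 9  regs=(0,65524,9,0,11)
  step pc=6: sub  r1, r1, r4  regs=(0,65513,9,0,11)
  step pc=7: beq  r3, r2, L11  cond=F  regs=(0,65513,9,0,11)
  step pc=8: or   r3, r0, r0  regs=(0,65513,9,0,11)
  step pc=9: nor  r1, r3, r3  regs=(0,65535,9,0,11)
  step pc=10: and  r3, r3, r3  regs=(0,65535,9,0,11)

9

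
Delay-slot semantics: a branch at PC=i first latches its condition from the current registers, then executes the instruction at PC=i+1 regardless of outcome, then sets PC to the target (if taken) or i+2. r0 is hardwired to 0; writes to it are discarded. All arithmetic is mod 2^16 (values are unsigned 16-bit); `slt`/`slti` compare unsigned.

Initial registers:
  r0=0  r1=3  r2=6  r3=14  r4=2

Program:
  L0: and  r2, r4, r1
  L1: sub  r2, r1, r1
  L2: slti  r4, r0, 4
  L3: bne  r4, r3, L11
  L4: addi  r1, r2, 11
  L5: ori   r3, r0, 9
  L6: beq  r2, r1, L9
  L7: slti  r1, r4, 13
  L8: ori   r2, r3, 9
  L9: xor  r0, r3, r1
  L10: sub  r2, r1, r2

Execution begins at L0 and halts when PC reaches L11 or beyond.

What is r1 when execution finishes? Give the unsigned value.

11

PC=0  and  r2, r4, r1        | r0=0 r1=3 r2=2 r3=14 r4=2
PC=1  sub  r2, r1, r1        | r0=0 r1=3 r2=0 r3=14 r4=2
PC=2  slti  r4, r0, 4        | r0=0 r1=3 r2=0 r3=14 r4=1
PC=3  bne  r4, r3, L11       | r0=0 r1=3 r2=0 r3=14 r4=1  [TAKEN]
PC=4  addi  r1, r2, 11       | r0=0 r1=11 r2=0 r3=14 r4=1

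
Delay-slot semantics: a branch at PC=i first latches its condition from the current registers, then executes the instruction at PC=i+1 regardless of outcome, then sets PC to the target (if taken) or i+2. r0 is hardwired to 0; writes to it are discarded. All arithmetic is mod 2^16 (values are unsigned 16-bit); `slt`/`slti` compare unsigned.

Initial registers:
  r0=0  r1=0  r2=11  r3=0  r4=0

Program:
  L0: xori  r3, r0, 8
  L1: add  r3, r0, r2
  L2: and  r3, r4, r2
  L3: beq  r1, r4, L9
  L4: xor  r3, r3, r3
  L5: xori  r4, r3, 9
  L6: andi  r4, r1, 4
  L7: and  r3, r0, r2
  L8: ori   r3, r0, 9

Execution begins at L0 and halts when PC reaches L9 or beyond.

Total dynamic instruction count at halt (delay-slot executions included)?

5

PC=0  xori  r3, r0, 8        | r0=0 r1=0 r2=11 r3=8 r4=0
PC=1  add  r3, r0, r2        | r0=0 r1=0 r2=11 r3=11 r4=0
PC=2  and  r3, r4, r2        | r0=0 r1=0 r2=11 r3=0 r4=0
PC=3  beq  r1, r4, L9        | r0=0 r1=0 r2=11 r3=0 r4=0  [TAKEN]
PC=4  xor  r3, r3, r3        | r0=0 r1=0 r2=11 r3=0 r4=0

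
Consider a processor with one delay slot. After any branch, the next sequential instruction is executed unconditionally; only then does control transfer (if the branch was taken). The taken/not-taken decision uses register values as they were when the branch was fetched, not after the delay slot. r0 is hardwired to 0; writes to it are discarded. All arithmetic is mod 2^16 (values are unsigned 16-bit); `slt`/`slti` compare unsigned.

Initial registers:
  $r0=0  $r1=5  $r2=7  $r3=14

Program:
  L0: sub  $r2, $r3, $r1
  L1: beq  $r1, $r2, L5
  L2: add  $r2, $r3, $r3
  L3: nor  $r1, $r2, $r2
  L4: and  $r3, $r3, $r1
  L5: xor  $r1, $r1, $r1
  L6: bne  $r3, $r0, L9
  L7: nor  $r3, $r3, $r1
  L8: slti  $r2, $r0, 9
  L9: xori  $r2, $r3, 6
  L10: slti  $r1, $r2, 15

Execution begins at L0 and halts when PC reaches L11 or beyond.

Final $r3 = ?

PC=0  sub  $r2, $r3, $r1     | $r0=0 $r1=5 $r2=9 $r3=14
PC=1  beq  $r1, $r2, L5      | $r0=0 $r1=5 $r2=9 $r3=14  [not taken]
PC=2  add  $r2, $r3, $r3     | $r0=0 $r1=5 $r2=28 $r3=14
PC=3  nor  $r1, $r2, $r2     | $r0=0 $r1=65507 $r2=28 $r3=14
PC=4  and  $r3, $r3, $r1     | $r0=0 $r1=65507 $r2=28 $r3=2
PC=5  xor  $r1, $r1, $r1     | $r0=0 $r1=0 $r2=28 $r3=2
PC=6  bne  $r3, $r0, L9      | $r0=0 $r1=0 $r2=28 $r3=2  [TAKEN]
PC=7  nor  $r3, $r3, $r1     | $r0=0 $r1=0 $r2=28 $r3=65533
PC=9  xori  $r2, $r3, 6      | $r0=0 $r1=0 $r2=65531 $r3=65533
PC=10 slti  $r1, $r2, 15     | $r0=0 $r1=0 $r2=65531 $r3=65533

65533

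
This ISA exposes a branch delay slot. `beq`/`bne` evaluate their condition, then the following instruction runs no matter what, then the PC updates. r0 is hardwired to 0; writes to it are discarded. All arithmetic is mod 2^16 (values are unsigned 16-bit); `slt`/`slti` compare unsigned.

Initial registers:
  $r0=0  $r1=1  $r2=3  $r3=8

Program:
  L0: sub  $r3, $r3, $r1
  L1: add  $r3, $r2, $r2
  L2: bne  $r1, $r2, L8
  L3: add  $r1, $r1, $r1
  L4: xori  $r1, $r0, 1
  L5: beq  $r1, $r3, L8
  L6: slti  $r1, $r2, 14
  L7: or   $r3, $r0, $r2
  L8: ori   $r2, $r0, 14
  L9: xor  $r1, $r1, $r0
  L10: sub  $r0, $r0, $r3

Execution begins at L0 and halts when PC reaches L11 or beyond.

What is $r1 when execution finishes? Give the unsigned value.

2

[0] sub  $r3, $r3, $r1  →  {$r0:0, $r1:1, $r2:3, $r3:7}
[1] add  $r3, $r2, $r2  →  {$r0:0, $r1:1, $r2:3, $r3:6}
[2] bne  $r1, $r2, L8  →  {$r0:0, $r1:1, $r2:3, $r3:6}  ⟨branch taken⟩
[3] add  $r1, $r1, $r1  →  {$r0:0, $r1:2, $r2:3, $r3:6}
[8] ori   $r2, $r0, 14  →  {$r0:0, $r1:2, $r2:14, $r3:6}
[9] xor  $r1, $r1, $r0  →  {$r0:0, $r1:2, $r2:14, $r3:6}
[10] sub  $r0, $r0, $r3  →  {$r0:0, $r1:2, $r2:14, $r3:6}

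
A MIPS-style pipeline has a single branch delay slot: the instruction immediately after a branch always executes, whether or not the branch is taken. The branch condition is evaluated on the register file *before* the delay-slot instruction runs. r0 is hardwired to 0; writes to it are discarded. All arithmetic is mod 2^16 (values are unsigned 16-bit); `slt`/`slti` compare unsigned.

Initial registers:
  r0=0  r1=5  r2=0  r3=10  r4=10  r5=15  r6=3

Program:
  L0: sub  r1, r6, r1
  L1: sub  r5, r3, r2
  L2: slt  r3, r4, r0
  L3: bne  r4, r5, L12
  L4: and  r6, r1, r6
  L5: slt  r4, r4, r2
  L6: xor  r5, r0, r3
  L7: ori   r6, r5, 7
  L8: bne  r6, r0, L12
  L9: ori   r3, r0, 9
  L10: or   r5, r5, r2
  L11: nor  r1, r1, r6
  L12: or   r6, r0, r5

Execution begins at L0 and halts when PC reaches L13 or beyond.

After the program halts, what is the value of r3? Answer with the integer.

  step pc=0: sub  r1, r6, r1  regs=(0,65534,0,10,10,15,3)
  step pc=1: sub  r5, r3, r2  regs=(0,65534,0,10,10,10,3)
  step pc=2: slt  r3, r4, r0  regs=(0,65534,0,0,10,10,3)
  step pc=3: bne  r4, r5, L12  cond=F  regs=(0,65534,0,0,10,10,3)
  step pc=4: and  r6, r1, r6  regs=(0,65534,0,0,10,10,2)
  step pc=5: slt  r4, r4, r2  regs=(0,65534,0,0,0,10,2)
  step pc=6: xor  r5, r0, r3  regs=(0,65534,0,0,0,0,2)
  step pc=7: ori   r6, r5, 7  regs=(0,65534,0,0,0,0,7)
  step pc=8: bne  r6, r0, L12  cond=T  regs=(0,65534,0,0,0,0,7)
  step pc=9: ori   r3, r0, 9  regs=(0,65534,0,9,0,0,7)
  step pc=12: or   r6, r0, r5  regs=(0,65534,0,9,0,0,0)

9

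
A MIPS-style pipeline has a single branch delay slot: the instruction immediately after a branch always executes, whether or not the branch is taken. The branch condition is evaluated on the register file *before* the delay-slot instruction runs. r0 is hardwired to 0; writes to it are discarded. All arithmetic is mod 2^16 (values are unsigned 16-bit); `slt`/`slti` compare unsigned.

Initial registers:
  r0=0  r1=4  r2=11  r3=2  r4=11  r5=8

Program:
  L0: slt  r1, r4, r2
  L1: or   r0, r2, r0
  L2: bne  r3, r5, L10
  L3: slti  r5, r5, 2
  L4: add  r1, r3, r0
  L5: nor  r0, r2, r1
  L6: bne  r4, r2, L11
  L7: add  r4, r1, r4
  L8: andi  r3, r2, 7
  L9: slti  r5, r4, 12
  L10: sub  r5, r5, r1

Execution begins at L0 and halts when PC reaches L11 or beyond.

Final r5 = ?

[0] slt  r1, r4, r2  →  {r0:0, r1:0, r2:11, r3:2, r4:11, r5:8}
[1] or   r0, r2, r0  →  {r0:0, r1:0, r2:11, r3:2, r4:11, r5:8}
[2] bne  r3, r5, L10  →  {r0:0, r1:0, r2:11, r3:2, r4:11, r5:8}  ⟨branch taken⟩
[3] slti  r5, r5, 2  →  {r0:0, r1:0, r2:11, r3:2, r4:11, r5:0}
[10] sub  r5, r5, r1  →  {r0:0, r1:0, r2:11, r3:2, r4:11, r5:0}

0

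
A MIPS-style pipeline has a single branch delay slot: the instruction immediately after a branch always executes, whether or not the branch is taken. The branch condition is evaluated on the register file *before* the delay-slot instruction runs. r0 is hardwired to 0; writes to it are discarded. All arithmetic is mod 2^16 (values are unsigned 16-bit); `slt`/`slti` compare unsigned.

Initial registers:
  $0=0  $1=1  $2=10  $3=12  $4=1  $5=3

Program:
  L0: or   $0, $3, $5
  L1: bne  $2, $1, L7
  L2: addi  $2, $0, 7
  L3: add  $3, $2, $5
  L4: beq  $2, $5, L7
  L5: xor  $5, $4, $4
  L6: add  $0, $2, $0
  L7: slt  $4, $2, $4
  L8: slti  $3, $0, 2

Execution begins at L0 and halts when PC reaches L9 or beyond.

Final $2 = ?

  step pc=0: or   $0, $3, $5  regs=(0,1,10,12,1,3)
  step pc=1: bne  $2, $1, L7  cond=T  regs=(0,1,10,12,1,3)
  step pc=2: addi  $2, $0, 7  regs=(0,1,7,12,1,3)
  step pc=7: slt  $4, $2, $4  regs=(0,1,7,12,0,3)
  step pc=8: slti  $3, $0, 2  regs=(0,1,7,1,0,3)

7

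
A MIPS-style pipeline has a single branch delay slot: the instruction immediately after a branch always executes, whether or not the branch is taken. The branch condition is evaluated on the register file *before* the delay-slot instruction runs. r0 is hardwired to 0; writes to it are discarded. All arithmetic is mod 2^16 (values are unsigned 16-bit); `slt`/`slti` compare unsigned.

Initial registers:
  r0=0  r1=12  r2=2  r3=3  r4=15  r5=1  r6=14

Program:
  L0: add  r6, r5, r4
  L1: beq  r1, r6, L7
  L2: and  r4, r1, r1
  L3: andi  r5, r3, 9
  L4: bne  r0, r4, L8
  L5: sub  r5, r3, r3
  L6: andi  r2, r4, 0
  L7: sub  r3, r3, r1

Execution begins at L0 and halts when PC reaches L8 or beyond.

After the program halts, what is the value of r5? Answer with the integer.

0

PC=0  add  r6, r5, r4        | r0=0 r1=12 r2=2 r3=3 r4=15 r5=1 r6=16
PC=1  beq  r1, r6, L7        | r0=0 r1=12 r2=2 r3=3 r4=15 r5=1 r6=16  [not taken]
PC=2  and  r4, r1, r1        | r0=0 r1=12 r2=2 r3=3 r4=12 r5=1 r6=16
PC=3  andi  r5, r3, 9        | r0=0 r1=12 r2=2 r3=3 r4=12 r5=1 r6=16
PC=4  bne  r0, r4, L8        | r0=0 r1=12 r2=2 r3=3 r4=12 r5=1 r6=16  [TAKEN]
PC=5  sub  r5, r3, r3        | r0=0 r1=12 r2=2 r3=3 r4=12 r5=0 r6=16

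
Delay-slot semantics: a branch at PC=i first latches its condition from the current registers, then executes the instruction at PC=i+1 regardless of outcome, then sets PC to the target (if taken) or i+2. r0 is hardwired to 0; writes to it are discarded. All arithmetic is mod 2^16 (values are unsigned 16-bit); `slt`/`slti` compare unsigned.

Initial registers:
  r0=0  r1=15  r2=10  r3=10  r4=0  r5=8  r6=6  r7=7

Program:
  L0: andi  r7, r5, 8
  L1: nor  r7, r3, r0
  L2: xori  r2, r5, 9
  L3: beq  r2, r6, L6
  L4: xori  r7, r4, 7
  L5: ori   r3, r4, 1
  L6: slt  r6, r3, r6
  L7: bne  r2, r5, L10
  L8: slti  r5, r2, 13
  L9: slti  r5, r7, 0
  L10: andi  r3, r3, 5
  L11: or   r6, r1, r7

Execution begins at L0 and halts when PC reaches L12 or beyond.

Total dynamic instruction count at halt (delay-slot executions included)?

11

[0] andi  r7, r5, 8  →  {r0:0, r1:15, r2:10, r3:10, r4:0, r5:8, r6:6, r7:8}
[1] nor  r7, r3, r0  →  {r0:0, r1:15, r2:10, r3:10, r4:0, r5:8, r6:6, r7:65525}
[2] xori  r2, r5, 9  →  {r0:0, r1:15, r2:1, r3:10, r4:0, r5:8, r6:6, r7:65525}
[3] beq  r2, r6, L6  →  {r0:0, r1:15, r2:1, r3:10, r4:0, r5:8, r6:6, r7:65525}  ⟨branch fallthrough⟩
[4] xori  r7, r4, 7  →  {r0:0, r1:15, r2:1, r3:10, r4:0, r5:8, r6:6, r7:7}
[5] ori   r3, r4, 1  →  {r0:0, r1:15, r2:1, r3:1, r4:0, r5:8, r6:6, r7:7}
[6] slt  r6, r3, r6  →  {r0:0, r1:15, r2:1, r3:1, r4:0, r5:8, r6:1, r7:7}
[7] bne  r2, r5, L10  →  {r0:0, r1:15, r2:1, r3:1, r4:0, r5:8, r6:1, r7:7}  ⟨branch taken⟩
[8] slti  r5, r2, 13  →  {r0:0, r1:15, r2:1, r3:1, r4:0, r5:1, r6:1, r7:7}
[10] andi  r3, r3, 5  →  {r0:0, r1:15, r2:1, r3:1, r4:0, r5:1, r6:1, r7:7}
[11] or   r6, r1, r7  →  {r0:0, r1:15, r2:1, r3:1, r4:0, r5:1, r6:15, r7:7}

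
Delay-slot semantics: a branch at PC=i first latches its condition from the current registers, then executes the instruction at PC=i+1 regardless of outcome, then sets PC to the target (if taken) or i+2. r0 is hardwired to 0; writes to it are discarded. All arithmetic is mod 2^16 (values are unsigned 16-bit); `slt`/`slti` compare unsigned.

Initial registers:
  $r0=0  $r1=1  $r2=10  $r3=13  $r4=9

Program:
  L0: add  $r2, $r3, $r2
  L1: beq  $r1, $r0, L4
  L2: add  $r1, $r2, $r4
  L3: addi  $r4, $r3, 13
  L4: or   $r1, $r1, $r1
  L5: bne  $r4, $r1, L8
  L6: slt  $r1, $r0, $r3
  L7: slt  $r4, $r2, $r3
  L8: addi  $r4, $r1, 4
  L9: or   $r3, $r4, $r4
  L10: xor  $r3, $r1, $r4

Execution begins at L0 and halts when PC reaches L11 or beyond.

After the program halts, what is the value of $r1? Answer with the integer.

1

[0] add  $r2, $r3, $r2  →  {$r0:0, $r1:1, $r2:23, $r3:13, $r4:9}
[1] beq  $r1, $r0, L4  →  {$r0:0, $r1:1, $r2:23, $r3:13, $r4:9}  ⟨branch fallthrough⟩
[2] add  $r1, $r2, $r4  →  {$r0:0, $r1:32, $r2:23, $r3:13, $r4:9}
[3] addi  $r4, $r3, 13  →  {$r0:0, $r1:32, $r2:23, $r3:13, $r4:26}
[4] or   $r1, $r1, $r1  →  {$r0:0, $r1:32, $r2:23, $r3:13, $r4:26}
[5] bne  $r4, $r1, L8  →  {$r0:0, $r1:32, $r2:23, $r3:13, $r4:26}  ⟨branch taken⟩
[6] slt  $r1, $r0, $r3  →  {$r0:0, $r1:1, $r2:23, $r3:13, $r4:26}
[8] addi  $r4, $r1, 4  →  {$r0:0, $r1:1, $r2:23, $r3:13, $r4:5}
[9] or   $r3, $r4, $r4  →  {$r0:0, $r1:1, $r2:23, $r3:5, $r4:5}
[10] xor  $r3, $r1, $r4  →  {$r0:0, $r1:1, $r2:23, $r3:4, $r4:5}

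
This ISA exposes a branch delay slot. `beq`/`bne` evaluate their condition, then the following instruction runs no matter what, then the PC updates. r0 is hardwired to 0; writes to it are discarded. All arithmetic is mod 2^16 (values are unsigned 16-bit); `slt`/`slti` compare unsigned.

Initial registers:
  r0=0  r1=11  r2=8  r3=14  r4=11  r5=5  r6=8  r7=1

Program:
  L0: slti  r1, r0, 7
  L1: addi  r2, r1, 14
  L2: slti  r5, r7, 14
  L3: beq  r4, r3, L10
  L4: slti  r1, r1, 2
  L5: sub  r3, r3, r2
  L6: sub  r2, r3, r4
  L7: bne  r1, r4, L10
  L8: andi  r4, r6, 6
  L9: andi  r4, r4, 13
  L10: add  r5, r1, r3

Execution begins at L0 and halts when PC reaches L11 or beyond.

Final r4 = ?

  step pc=0: slti  r1, r0, 7  regs=(0,1,8,14,11,5,8,1)
  step pc=1: addi  r2, r1, 14  regs=(0,1,15,14,11,5,8,1)
  step pc=2: slti  r5, r7, 14  regs=(0,1,15,14,11,1,8,1)
  step pc=3: beq  r4, r3, L10  cond=F  regs=(0,1,15,14,11,1,8,1)
  step pc=4: slti  r1, r1, 2  regs=(0,1,15,14,11,1,8,1)
  step pc=5: sub  r3, r3, r2  regs=(0,1,15,65535,11,1,8,1)
  step pc=6: sub  r2, r3, r4  regs=(0,1,65524,65535,11,1,8,1)
  step pc=7: bne  r1, r4, L10  cond=T  regs=(0,1,65524,65535,11,1,8,1)
  step pc=8: andi  r4, r6, 6  regs=(0,1,65524,65535,0,1,8,1)
  step pc=10: add  r5, r1, r3  regs=(0,1,65524,65535,0,0,8,1)

0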